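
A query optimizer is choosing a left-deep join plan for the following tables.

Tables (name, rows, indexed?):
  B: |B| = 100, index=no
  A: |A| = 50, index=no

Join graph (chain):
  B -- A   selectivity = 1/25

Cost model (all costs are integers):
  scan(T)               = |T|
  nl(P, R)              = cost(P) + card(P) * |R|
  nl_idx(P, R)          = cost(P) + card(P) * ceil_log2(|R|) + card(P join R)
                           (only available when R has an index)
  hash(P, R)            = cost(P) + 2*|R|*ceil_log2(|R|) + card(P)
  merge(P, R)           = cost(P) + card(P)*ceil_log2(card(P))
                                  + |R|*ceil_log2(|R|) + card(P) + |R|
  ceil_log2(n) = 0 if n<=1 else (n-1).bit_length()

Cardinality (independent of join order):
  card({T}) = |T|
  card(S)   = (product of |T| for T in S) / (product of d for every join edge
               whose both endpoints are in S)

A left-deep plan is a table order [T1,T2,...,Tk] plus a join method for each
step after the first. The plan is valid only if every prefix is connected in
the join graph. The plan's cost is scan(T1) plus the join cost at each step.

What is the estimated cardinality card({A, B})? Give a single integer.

200

Tables in S: A(50), B(100)
Edges inside S: B-A(d=25)
numerator = 50 * 100 = 5000
denominator = 25 = 25
card(S) = 5000 / 25 = 200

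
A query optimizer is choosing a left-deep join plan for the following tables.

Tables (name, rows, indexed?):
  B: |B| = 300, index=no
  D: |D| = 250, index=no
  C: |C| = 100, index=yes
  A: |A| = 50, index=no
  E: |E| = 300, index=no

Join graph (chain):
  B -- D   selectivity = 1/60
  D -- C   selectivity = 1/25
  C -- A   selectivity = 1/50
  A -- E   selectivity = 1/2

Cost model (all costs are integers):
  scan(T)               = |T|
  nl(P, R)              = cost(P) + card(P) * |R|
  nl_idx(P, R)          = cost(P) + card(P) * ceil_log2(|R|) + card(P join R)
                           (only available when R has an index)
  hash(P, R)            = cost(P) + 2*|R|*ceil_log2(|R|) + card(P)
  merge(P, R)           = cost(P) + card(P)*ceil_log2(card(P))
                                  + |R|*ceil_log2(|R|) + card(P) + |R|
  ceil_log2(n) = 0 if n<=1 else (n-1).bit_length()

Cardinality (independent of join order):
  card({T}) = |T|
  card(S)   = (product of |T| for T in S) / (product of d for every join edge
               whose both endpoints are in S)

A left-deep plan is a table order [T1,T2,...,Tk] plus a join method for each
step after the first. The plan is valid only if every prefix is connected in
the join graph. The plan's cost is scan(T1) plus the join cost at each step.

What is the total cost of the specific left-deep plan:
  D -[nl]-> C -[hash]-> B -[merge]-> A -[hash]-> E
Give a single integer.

112400

step 1: scan D: cost=250, card=250
step 2: join C via nl
    card(P join C) = 250*100/(25) = 1000
    cost = 250 + 250*100 = 25250
step 3: join B via hash
    card(P join B) = 1000*300/(60) = 5000
    cost = 25250 + 2*300*9 + 1000 = 31650
step 4: join A via merge
    card(P join A) = 5000*50/(50) = 5000
    cost = 31650 + 5000*13 + 50*6 + 5000 + 50 = 102000
step 5: join E via hash
    card(P join E) = 5000*300/(2) = 750000
    cost = 102000 + 2*300*9 + 5000 = 112400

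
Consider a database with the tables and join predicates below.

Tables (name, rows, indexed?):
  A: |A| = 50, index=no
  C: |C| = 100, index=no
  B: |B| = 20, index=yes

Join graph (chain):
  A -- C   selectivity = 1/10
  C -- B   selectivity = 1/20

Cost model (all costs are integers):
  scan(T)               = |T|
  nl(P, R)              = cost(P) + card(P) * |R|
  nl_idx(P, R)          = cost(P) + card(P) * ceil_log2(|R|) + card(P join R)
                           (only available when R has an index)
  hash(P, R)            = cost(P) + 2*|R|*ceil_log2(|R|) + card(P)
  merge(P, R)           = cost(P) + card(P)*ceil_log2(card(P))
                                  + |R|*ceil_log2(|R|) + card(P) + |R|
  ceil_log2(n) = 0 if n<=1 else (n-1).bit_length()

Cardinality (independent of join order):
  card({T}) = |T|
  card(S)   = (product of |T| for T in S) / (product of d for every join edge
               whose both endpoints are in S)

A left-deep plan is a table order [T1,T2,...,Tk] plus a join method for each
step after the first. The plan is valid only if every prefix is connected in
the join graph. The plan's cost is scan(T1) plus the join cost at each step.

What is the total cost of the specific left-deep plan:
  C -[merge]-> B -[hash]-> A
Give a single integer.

step 1: scan C: cost=100, card=100
step 2: join B via merge
    card(P join B) = 100*20/(20) = 100
    cost = 100 + 100*7 + 20*5 + 100 + 20 = 1020
step 3: join A via hash
    card(P join A) = 100*50/(10) = 500
    cost = 1020 + 2*50*6 + 100 = 1720

1720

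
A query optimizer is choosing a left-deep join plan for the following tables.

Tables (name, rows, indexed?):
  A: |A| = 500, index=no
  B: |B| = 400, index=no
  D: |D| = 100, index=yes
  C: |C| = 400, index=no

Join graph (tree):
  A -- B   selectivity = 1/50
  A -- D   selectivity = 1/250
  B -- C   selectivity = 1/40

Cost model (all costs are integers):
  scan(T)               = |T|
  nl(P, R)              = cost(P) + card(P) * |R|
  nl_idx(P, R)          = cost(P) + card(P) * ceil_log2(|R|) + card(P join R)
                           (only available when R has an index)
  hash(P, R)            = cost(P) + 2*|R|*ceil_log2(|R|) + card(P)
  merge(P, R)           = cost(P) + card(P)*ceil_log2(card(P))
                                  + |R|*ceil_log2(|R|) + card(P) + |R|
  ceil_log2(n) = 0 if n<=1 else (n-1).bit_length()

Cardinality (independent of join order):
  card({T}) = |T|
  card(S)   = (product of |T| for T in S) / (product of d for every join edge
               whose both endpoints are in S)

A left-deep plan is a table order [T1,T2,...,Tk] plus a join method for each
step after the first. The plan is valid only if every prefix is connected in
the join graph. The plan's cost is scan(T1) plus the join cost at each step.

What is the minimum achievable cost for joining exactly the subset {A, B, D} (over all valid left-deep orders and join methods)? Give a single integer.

8200

Selinger DP over subsets of {A,B,D}:
  {A}: scan cost=500, card=500
  {B}: scan cost=400, card=400
  {D}: scan cost=100, card=100
  {AB}: card=4000; try (B,hash)→8200, (A,merge)→9400, (B,merge)→9500, (A,hash)→9800, (A,nl)→200400, (B,nl)→200500; best=8200 via (B,hash)
  {AD}: card=200; try (D,hash)→2400, (D,nl_idx)→4200, (A,merge)→5900, (D,merge)→6300, (A,hash)→9200, (A,nl)→50100 …(+1); best=2400 via (D,hash)
  {ABD}: card=1600; try (B,merge)→8200, (B,hash)→9800, (D,hash)→13600, (D,nl_idx)→37800, (D,merge)→61000, (B,nl)→82400 …(+1); best=8200 via (B,merge)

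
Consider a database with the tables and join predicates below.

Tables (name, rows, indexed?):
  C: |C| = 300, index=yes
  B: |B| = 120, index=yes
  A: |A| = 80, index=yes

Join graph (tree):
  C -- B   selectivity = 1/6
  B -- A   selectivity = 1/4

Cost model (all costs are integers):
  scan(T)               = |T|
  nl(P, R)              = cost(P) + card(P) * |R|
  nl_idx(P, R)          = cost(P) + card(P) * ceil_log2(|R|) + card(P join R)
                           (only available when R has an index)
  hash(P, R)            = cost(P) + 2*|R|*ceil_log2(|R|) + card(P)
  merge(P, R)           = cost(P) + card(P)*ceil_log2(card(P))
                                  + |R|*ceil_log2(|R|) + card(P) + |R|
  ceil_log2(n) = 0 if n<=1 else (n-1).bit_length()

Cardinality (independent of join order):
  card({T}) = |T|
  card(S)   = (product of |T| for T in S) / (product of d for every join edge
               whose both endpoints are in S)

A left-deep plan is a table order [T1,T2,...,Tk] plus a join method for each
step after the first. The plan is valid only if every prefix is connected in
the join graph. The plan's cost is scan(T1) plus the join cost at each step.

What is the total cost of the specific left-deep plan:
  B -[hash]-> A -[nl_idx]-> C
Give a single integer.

142960

step 1: scan B: cost=120, card=120
step 2: join A via hash
    card(P join A) = 120*80/(4) = 2400
    cost = 120 + 2*80*7 + 120 = 1360
step 3: join C via nl_idx
    card(P join C) = 2400*300/(6) = 120000
    cost = 1360 + 2400*9 + 120000 = 142960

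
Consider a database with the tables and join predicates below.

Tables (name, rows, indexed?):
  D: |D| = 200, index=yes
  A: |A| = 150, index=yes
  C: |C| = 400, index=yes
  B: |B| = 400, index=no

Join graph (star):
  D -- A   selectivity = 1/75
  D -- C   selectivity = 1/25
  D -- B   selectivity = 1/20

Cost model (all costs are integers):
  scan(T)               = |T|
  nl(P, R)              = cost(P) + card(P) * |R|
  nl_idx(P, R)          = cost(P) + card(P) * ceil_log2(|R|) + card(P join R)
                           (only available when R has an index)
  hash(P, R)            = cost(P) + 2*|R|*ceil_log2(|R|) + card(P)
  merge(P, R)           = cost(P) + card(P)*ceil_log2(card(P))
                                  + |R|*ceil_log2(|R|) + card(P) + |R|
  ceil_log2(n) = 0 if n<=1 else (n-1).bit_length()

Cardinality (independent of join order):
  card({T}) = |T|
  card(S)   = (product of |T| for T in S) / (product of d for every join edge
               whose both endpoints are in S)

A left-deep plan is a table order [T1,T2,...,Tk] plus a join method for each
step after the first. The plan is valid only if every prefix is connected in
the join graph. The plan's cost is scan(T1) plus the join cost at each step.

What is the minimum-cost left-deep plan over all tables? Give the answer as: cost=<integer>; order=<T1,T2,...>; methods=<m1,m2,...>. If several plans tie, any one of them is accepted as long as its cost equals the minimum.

cost=22950; order=A,D,C,B; methods=nl_idx,hash,hash

Selinger DP (subsets sized 1..n):
  {D}: scan cost=200, card=200
  {A}: scan cost=150, card=150
  {C}: scan cost=400, card=400
  {B}: scan cost=400, card=400
  {AD}: card=400; try (D,nl_idx)→1750, (A,nl_idx)→2200, (A,hash)→2800, (D,merge)→3300, (A,merge)→3350, (D,hash)→3500 …(+2); best=1750 via (D,nl_idx)
  {CD}: card=3200; try (D,hash)→4000, (C,nl_idx)→5200, (C,merge)→6000, (D,merge)→6200, (D,nl_idx)→6800, (C,hash)→7600 …(+2); best=4000 via (D,hash)
  {BD}: card=4000; try (D,hash)→4000, (B,merge)→6000, (D,merge)→6200, (D,nl_idx)→7600, (B,hash)→7600, (B,nl)→80200 …(+1); best=4000 via (D,hash)
  {ACD}: card=6400; try (C,hash)→9350, (A,hash)→9600, (C,merge)→9750, (C,nl_idx)→11750, (A,nl_idx)→36000, (A,merge)→46950 …(+2); best=9350 via (C,hash)
  {ABD}: card=8000; try (B,hash)→9350, (B,merge)→9750, (A,hash)→10400, (A,nl_idx)→44000, (A,merge)→57350, (B,nl)→161750 …(+1); best=9350 via (B,hash)
  {BCD}: card=64000; try (B,hash)→14400, (C,hash)→15200, (B,merge)→49600, (C,merge)→60000, (C,nl_idx)→104000, (B,nl)→1284000 …(+1); best=14400 via (B,hash)
  {ABCD}: card=128000; try (B,hash)→22950, (C,hash)→24550, (A,hash)→80800, (B,merge)→102950, (C,merge)→125350, (C,nl_idx)→209350 …(+5); best=22950 via (B,hash)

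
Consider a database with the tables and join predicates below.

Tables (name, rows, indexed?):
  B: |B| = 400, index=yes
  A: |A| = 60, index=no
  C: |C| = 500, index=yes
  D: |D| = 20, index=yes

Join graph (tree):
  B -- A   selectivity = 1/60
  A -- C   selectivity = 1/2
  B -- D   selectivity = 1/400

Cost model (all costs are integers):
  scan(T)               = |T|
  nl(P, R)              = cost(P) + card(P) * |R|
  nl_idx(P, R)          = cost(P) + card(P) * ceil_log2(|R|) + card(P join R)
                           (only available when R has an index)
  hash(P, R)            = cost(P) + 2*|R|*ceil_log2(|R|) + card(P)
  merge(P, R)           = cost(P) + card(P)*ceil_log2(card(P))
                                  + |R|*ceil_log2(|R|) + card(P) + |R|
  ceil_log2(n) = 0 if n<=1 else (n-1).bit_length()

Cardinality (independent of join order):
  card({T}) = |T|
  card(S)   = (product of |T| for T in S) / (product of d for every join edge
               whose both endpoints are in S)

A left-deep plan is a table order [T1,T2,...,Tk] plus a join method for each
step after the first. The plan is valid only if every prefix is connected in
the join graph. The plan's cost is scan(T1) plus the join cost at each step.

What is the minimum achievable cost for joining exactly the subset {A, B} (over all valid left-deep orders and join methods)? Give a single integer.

1000

Selinger DP over subsets of {A,B}:
  {B}: scan cost=400, card=400
  {A}: scan cost=60, card=60
  {AB}: card=400; try (B,nl_idx)→1000, (A,hash)→1520, (B,merge)→4480, (A,merge)→4820, (B,hash)→7320, (B,nl)→24060 …(+1); best=1000 via (B,nl_idx)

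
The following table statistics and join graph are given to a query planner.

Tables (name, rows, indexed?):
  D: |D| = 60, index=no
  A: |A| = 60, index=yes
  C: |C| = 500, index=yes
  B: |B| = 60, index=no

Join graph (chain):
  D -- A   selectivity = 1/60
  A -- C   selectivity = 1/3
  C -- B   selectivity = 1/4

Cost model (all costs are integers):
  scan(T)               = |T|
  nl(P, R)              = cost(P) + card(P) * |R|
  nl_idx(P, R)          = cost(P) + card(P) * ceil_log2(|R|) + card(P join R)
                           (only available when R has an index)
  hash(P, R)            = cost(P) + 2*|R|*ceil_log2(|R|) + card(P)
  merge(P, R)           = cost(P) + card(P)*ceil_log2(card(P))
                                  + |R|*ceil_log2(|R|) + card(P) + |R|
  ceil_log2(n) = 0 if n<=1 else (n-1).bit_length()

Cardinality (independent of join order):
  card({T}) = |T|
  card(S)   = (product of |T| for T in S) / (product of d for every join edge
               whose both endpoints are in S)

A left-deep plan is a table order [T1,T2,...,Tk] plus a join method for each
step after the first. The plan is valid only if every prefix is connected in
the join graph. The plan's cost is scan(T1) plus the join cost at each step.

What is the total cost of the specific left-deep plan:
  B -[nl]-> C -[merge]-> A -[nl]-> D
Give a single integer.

step 1: scan B: cost=60, card=60
step 2: join C via nl
    card(P join C) = 60*500/(4) = 7500
    cost = 60 + 60*500 = 30060
step 3: join A via merge
    card(P join A) = 7500*60/(3) = 150000
    cost = 30060 + 7500*13 + 60*6 + 7500 + 60 = 135480
step 4: join D via nl
    card(P join D) = 150000*60/(60) = 150000
    cost = 135480 + 150000*60 = 9135480

9135480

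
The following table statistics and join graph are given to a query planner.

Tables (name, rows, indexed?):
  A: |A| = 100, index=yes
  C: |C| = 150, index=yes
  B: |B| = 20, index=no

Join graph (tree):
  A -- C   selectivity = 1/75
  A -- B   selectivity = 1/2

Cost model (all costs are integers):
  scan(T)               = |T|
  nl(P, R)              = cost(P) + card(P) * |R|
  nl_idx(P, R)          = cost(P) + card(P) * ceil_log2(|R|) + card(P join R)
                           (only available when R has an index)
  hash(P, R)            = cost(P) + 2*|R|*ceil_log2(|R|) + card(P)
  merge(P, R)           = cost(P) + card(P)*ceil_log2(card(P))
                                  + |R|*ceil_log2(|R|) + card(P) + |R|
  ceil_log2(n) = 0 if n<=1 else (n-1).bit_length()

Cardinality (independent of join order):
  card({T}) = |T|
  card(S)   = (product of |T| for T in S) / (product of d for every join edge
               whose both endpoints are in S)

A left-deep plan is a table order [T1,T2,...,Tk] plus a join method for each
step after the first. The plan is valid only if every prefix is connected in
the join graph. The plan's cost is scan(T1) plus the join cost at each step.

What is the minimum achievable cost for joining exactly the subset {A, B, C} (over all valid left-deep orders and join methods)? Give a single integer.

1500

Selinger DP over subsets of {A,B,C}:
  {A}: scan cost=100, card=100
  {C}: scan cost=150, card=150
  {B}: scan cost=20, card=20
  {AC}: card=200; try (C,nl_idx)→1100, (A,nl_idx)→1400, (A,hash)→1700, (C,merge)→2250, (A,merge)→2300, (C,hash)→2600 …(+2); best=1100 via (C,nl_idx)
  {AB}: card=1000; try (B,hash)→400, (A,merge)→940, (B,merge)→1020, (A,nl_idx)→1160, (A,hash)→1440, (A,nl)→2020 …(+1); best=400 via (B,hash)
  {ABC}: card=2000; try (B,hash)→1500, (B,merge)→3020, (C,hash)→3800, (B,nl)→5100, (C,nl_idx)→10400, (C,merge)→12750 …(+1); best=1500 via (B,hash)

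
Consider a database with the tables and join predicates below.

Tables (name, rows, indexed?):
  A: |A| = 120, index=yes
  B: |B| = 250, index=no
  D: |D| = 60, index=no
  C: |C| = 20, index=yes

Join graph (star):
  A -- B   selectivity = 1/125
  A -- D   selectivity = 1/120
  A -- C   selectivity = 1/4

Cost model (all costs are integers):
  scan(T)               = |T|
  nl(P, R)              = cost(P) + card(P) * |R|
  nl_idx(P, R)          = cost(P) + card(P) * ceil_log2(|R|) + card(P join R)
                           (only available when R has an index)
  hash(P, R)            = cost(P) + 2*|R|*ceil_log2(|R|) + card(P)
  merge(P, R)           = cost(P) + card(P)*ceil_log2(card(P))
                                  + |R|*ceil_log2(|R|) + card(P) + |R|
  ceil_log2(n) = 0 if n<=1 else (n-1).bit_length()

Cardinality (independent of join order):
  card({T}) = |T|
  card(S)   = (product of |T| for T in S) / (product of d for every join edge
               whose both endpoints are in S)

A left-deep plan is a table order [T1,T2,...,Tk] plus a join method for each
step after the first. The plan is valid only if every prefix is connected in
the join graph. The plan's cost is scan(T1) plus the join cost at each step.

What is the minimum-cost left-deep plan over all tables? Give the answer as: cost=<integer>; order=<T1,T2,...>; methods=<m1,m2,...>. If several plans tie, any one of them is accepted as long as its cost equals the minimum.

cost=3460; order=B,A,D,C; methods=hash,hash,hash

Selinger DP (subsets sized 1..n):
  {A}: scan cost=120, card=120
  {B}: scan cost=250, card=250
  {D}: scan cost=60, card=60
  {C}: scan cost=20, card=20
  {AB}: card=240; try (A,hash)→2180, (A,nl_idx)→2240, (B,merge)→3330, (A,merge)→3460, (B,hash)→4240, (B,nl)→30120 …(+1); best=2180 via (A,hash)
  {AD}: card=60; try (A,nl_idx)→540, (D,hash)→960, (A,merge)→1440, (D,merge)→1500, (A,hash)→1800, (A,nl)→7260 …(+1); best=540 via (A,nl_idx)
  {AC}: card=600; try (C,hash)→440, (A,nl_idx)→760, (A,merge)→1100, (C,merge)→1200, (C,nl_idx)→1320, (A,hash)→1720 …(+2); best=440 via (C,hash)
  {ABD}: card=120; try (D,hash)→3140, (B,merge)→3210, (B,hash)→4600, (D,merge)→4760, (B,nl)→15540, (D,nl)→16580; best=3140 via (D,hash)
  {ABC}: card=1200; try (C,hash)→2620, (C,merge)→4460, (C,nl_idx)→4580, (B,hash)→5040, (C,nl)→6980, (B,merge)→9290 …(+1); best=2620 via (C,hash)
  {ACD}: card=300; try (C,hash)→800, (C,merge)→1080, (C,nl_idx)→1140, (C,nl)→1740, (D,hash)→1760, (D,merge)→7460 …(+1); best=800 via (C,hash)
  {ABCD}: card=600; try (C,hash)→3460, (C,merge)→4220, (C,nl_idx)→4340, (D,hash)→4540, (B,hash)→5100, (C,nl)→5540 …(+4); best=3460 via (C,hash)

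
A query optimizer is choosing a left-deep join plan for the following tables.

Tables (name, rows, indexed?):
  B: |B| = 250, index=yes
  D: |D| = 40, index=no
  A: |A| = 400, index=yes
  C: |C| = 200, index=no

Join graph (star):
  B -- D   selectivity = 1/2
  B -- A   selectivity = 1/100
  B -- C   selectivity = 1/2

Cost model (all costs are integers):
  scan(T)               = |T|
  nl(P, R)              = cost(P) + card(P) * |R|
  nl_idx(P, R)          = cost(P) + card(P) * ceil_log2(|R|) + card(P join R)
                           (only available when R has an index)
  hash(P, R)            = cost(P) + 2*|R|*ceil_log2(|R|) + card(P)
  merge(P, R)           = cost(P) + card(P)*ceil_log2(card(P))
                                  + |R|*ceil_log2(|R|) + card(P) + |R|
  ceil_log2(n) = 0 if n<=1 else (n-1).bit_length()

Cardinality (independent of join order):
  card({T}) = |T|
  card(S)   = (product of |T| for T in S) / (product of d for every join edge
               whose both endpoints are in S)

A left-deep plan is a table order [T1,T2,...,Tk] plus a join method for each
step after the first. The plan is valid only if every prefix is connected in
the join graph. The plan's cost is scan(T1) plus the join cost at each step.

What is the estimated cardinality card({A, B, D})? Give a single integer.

20000

Tables in S: A(400), B(250), D(40)
Edges inside S: B-D(d=2), B-A(d=100)
numerator = 400 * 250 * 40 = 4000000
denominator = 2 * 100 = 200
card(S) = 4000000 / 200 = 20000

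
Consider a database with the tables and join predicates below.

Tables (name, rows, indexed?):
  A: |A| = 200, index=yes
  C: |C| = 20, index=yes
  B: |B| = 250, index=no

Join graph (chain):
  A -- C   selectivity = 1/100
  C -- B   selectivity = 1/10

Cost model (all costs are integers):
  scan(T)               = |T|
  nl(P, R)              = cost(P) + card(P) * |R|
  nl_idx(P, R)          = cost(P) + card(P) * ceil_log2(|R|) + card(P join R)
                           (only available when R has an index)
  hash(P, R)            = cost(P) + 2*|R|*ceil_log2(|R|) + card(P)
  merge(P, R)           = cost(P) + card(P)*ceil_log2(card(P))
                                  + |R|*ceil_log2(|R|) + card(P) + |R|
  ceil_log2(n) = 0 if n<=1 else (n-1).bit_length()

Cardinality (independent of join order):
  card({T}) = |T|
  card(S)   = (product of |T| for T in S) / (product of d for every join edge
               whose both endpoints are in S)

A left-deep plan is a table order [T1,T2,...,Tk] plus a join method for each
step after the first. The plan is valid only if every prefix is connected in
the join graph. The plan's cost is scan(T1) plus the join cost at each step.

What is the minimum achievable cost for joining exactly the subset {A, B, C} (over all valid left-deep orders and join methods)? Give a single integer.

Selinger DP over subsets of {A,B,C}:
  {A}: scan cost=200, card=200
  {C}: scan cost=20, card=20
  {B}: scan cost=250, card=250
  {AC}: card=40; try (A,nl_idx)→220, (C,hash)→600, (C,nl_idx)→1240, (A,merge)→1940, (C,merge)→2120, (A,hash)→3240 …(+2); best=220 via (A,nl_idx)
  {BC}: card=500; try (C,hash)→700, (C,nl_idx)→2000, (B,merge)→2390, (C,merge)→2620, (B,hash)→4040, (B,nl)→5020 …(+1); best=700 via (C,hash)
  {ABC}: card=1000; try (B,merge)→2750, (B,hash)→4260, (A,hash)→4400, (A,nl_idx)→5700, (A,merge)→7500, (B,nl)→10220 …(+1); best=2750 via (B,merge)

2750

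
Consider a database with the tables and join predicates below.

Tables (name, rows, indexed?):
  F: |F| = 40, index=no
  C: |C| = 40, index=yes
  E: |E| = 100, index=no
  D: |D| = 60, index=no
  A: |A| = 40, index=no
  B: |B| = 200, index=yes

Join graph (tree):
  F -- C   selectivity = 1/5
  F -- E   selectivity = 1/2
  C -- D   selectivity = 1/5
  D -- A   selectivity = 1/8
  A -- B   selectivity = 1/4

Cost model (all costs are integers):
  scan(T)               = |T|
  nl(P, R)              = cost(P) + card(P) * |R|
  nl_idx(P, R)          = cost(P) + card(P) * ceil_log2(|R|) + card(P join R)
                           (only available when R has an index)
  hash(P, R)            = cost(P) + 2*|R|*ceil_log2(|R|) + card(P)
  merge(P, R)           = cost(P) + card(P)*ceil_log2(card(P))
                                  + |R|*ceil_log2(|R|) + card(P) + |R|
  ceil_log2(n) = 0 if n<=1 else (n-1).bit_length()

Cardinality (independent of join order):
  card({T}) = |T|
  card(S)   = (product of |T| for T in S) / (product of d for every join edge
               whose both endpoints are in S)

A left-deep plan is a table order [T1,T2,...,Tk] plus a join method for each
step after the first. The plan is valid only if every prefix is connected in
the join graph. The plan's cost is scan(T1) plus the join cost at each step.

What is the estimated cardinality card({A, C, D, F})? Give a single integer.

Tables in S: A(40), C(40), D(60), F(40)
Edges inside S: F-C(d=5), C-D(d=5), D-A(d=8)
numerator = 40 * 40 * 60 * 40 = 3840000
denominator = 5 * 5 * 8 = 200
card(S) = 3840000 / 200 = 19200

19200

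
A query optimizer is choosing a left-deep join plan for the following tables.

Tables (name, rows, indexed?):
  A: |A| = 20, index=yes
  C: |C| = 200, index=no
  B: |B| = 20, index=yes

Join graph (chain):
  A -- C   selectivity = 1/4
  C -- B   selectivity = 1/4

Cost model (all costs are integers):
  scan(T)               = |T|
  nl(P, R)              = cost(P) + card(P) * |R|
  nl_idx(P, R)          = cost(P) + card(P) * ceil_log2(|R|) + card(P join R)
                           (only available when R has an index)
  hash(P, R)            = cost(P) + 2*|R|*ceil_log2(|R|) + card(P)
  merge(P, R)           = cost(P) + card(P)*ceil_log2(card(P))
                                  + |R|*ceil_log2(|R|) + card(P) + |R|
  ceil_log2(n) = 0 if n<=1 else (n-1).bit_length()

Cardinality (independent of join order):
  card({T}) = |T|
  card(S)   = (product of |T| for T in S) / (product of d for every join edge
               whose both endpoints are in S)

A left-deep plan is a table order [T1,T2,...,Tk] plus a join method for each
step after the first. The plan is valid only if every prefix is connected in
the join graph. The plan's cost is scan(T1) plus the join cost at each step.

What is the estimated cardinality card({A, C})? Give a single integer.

1000

Tables in S: A(20), C(200)
Edges inside S: A-C(d=4)
numerator = 20 * 200 = 4000
denominator = 4 = 4
card(S) = 4000 / 4 = 1000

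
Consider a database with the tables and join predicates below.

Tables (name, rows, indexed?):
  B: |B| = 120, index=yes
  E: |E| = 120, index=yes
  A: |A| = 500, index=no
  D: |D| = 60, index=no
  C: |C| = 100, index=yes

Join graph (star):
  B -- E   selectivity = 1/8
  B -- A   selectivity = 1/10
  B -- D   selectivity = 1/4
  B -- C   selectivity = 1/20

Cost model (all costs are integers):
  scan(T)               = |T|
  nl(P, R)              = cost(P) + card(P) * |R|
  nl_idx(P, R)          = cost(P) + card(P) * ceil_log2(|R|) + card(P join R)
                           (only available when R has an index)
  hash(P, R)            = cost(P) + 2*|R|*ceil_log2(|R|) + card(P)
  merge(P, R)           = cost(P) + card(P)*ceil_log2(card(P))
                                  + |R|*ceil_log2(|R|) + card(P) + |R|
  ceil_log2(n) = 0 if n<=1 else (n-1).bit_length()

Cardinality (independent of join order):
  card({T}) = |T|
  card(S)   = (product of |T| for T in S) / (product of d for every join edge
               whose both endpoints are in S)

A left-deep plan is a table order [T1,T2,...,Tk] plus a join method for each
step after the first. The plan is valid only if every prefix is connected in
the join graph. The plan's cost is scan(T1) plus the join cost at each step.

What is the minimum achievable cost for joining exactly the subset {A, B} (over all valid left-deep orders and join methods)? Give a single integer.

Selinger DP over subsets of {A,B}:
  {B}: scan cost=120, card=120
  {A}: scan cost=500, card=500
  {AB}: card=6000; try (B,hash)→2680, (A,merge)→6080, (B,merge)→6460, (A,hash)→9240, (B,nl_idx)→10000, (A,nl)→60120 …(+1); best=2680 via (B,hash)

2680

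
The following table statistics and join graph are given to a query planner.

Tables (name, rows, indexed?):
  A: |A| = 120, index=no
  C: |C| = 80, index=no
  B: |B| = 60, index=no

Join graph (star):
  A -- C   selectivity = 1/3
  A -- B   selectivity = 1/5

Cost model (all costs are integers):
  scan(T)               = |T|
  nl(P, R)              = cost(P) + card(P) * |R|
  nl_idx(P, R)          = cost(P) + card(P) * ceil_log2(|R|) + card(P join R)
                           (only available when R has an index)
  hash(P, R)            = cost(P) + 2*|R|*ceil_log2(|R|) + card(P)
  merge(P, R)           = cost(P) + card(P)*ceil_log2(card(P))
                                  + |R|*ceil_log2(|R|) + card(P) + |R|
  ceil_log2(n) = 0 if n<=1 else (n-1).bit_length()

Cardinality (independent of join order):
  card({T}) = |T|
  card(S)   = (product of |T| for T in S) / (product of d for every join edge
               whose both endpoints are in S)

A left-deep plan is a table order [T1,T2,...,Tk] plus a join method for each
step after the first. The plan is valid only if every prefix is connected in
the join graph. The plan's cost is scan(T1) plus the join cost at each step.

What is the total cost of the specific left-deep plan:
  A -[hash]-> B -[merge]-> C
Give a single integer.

step 1: scan A: cost=120, card=120
step 2: join B via hash
    card(P join B) = 120*60/(5) = 1440
    cost = 120 + 2*60*6 + 120 = 960
step 3: join C via merge
    card(P join C) = 1440*80/(3) = 38400
    cost = 960 + 1440*11 + 80*7 + 1440 + 80 = 18880

18880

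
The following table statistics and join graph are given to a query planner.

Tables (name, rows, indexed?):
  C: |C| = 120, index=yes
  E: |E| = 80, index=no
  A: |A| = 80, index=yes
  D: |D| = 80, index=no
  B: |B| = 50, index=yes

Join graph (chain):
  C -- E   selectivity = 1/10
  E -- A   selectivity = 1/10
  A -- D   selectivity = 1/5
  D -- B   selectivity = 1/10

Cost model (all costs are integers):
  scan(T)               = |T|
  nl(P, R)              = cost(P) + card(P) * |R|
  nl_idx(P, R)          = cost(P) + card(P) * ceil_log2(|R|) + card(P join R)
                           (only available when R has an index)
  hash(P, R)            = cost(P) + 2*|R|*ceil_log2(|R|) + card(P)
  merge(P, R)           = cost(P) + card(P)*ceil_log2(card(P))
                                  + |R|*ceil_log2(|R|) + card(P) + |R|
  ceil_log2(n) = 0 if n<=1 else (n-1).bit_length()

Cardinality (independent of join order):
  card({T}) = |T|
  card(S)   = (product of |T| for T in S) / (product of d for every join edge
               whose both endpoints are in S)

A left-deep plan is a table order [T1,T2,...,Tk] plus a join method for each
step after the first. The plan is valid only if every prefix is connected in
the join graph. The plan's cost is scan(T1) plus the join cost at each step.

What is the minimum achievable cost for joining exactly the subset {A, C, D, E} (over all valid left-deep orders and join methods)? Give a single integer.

Selinger DP over subsets of {A,C,D,E}:
  {C}: scan cost=120, card=120
  {E}: scan cost=80, card=80
  {A}: scan cost=80, card=80
  {D}: scan cost=80, card=80
  {CE}: card=960; try (E,hash)→1360, (C,nl_idx)→1600, (C,merge)→1680, (E,merge)→1720, (C,hash)→1840, (C,nl)→9680 …(+1); best=1360 via (E,hash)
  {AE}: card=640; try (E,hash)→1280, (A,hash)→1280, (A,nl_idx)→1280, (E,merge)→1360, (A,merge)→1360, (E,nl)→6480 …(+1); best=1280 via (E,hash)
  {AD}: card=1280; try (D,hash)→1280, (A,hash)→1280, (D,merge)→1360, (A,merge)→1360, (A,nl_idx)→1920, (D,nl)→6480 …(+1); best=1280 via (D,hash)
  {ACE}: card=7680; try (A,hash)→3440, (C,hash)→3600, (C,merge)→9280, (A,merge)→12560, (C,nl_idx)→13440, (A,nl_idx)→15760 …(+2); best=3440 via (A,hash)
  {ADE}: card=10240; try (D,hash)→3040, (E,hash)→3680, (D,merge)→8960, (E,merge)→17280, (D,nl)→52480, (E,nl)→103680; best=3040 via (D,hash)
  {ACDE}: card=122880; try (D,hash)→12240, (C,hash)→14960, (D,merge)→111600, (C,merge)→157600, (C,nl_idx)→197600, (D,nl)→617840 …(+1); best=12240 via (D,hash)

12240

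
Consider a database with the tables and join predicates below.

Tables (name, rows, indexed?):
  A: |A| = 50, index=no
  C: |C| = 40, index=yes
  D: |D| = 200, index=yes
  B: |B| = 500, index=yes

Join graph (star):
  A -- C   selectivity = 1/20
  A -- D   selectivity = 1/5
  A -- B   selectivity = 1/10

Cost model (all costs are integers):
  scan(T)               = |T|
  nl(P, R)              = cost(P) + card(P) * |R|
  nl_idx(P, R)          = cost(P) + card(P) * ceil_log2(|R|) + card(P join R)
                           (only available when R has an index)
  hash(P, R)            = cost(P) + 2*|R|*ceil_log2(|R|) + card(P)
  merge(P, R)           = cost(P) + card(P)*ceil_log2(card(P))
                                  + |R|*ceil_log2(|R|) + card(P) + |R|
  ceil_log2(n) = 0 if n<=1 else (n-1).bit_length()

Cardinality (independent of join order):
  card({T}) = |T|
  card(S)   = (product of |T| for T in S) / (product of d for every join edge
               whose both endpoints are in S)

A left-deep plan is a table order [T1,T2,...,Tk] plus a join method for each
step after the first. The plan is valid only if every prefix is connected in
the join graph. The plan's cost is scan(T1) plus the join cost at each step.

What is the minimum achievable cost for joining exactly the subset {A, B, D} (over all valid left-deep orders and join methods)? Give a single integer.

Selinger DP over subsets of {A,B,D}:
  {A}: scan cost=50, card=50
  {D}: scan cost=200, card=200
  {B}: scan cost=500, card=500
  {AD}: card=2000; try (A,hash)→1000, (D,merge)→2200, (A,merge)→2350, (D,nl_idx)→2450, (D,hash)→3300, (D,nl)→10050 …(+1); best=1000 via (A,hash)
  {AB}: card=2500; try (A,hash)→1600, (B,nl_idx)→3000, (B,merge)→5400, (A,merge)→5850, (B,hash)→9100, (B,nl)→25050 …(+1); best=1600 via (A,hash)
  {ABD}: card=100000; try (D,hash)→7300, (B,hash)→12000, (B,merge)→30000, (D,merge)→35900, (B,nl_idx)→119000, (D,nl_idx)→121600 …(+2); best=7300 via (D,hash)

7300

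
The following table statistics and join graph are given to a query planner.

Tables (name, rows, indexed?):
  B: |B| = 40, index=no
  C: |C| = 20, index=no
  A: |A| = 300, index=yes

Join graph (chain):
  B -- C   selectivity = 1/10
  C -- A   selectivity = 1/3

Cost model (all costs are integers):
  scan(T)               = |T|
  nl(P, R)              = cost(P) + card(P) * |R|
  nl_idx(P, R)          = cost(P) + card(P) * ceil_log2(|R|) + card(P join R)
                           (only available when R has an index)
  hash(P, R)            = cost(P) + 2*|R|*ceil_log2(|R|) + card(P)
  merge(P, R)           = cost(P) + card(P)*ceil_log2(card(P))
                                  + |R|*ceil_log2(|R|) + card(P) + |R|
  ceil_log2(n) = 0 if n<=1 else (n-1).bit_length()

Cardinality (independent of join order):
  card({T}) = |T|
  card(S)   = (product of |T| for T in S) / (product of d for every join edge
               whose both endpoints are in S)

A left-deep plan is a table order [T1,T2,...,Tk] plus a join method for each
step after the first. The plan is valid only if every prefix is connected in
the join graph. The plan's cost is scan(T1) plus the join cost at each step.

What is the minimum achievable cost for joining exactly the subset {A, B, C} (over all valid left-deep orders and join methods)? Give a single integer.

Selinger DP over subsets of {A,B,C}:
  {B}: scan cost=40, card=40
  {C}: scan cost=20, card=20
  {A}: scan cost=300, card=300
  {BC}: card=80; try (C,hash)→280, (B,merge)→420, (C,merge)→440, (B,hash)→520, (B,nl)→820, (C,nl)→840; best=280 via (C,hash)
  {AC}: card=2000; try (C,hash)→800, (A,nl_idx)→2200, (A,merge)→3140, (C,merge)→3420, (A,hash)→5440, (A,nl)→6020 …(+1); best=800 via (C,hash)
  {ABC}: card=8000; try (B,hash)→3280, (A,merge)→3920, (A,hash)→5760, (A,nl_idx)→9000, (A,nl)→24280, (B,merge)→25080 …(+1); best=3280 via (B,hash)

3280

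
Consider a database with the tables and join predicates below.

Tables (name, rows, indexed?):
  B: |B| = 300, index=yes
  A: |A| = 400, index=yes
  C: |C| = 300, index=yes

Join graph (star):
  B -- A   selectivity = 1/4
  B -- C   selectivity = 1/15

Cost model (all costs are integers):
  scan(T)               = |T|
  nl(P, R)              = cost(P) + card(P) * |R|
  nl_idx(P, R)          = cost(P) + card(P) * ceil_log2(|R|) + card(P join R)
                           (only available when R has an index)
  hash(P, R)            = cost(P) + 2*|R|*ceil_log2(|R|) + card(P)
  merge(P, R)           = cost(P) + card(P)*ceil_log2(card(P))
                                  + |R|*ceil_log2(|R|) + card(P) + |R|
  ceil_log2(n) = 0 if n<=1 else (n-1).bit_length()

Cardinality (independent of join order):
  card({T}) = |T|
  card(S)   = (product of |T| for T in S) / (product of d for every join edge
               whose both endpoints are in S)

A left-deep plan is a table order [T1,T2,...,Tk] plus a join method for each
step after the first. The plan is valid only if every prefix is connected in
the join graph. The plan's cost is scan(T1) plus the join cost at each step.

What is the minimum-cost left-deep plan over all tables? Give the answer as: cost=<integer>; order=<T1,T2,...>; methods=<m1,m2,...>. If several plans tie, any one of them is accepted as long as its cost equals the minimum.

Selinger DP (subsets sized 1..n):
  {B}: scan cost=300, card=300
  {A}: scan cost=400, card=400
  {C}: scan cost=300, card=300
  {AB}: card=30000; try (B,hash)→6200, (A,merge)→7300, (B,merge)→7400, (A,hash)→7800, (A,nl_idx)→33000, (B,nl_idx)→34000 …(+2); best=6200 via (B,hash)
  {BC}: card=6000; try (C,hash)→6000, (B,hash)→6000, (C,merge)→6300, (B,merge)→6300, (C,nl_idx)→9000, (B,nl_idx)→9000 …(+2); best=6000 via (C,hash)
  {ABC}: card=600000; try (A,hash)→19200, (C,hash)→41600, (A,merge)→94000, (C,merge)→489200, (A,nl_idx)→660000, (C,nl_idx)→876200 …(+2); best=19200 via (A,hash)

cost=19200; order=B,C,A; methods=hash,hash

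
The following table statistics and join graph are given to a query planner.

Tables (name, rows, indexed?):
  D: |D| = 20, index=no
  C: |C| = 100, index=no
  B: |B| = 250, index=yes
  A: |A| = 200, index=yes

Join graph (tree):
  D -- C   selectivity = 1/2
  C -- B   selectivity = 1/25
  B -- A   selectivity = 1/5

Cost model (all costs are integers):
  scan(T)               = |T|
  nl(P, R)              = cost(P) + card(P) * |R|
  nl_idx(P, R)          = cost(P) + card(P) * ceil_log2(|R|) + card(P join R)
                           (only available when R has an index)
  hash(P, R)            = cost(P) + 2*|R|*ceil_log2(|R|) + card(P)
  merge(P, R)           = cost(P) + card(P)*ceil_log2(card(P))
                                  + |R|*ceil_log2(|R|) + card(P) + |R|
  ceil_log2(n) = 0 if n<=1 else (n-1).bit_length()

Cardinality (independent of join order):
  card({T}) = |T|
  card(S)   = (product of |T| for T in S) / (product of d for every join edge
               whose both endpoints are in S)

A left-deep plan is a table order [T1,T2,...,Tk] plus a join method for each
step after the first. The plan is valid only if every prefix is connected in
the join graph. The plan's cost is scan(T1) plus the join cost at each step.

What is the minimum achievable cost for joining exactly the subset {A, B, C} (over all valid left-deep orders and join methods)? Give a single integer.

6100

Selinger DP over subsets of {A,B,C}:
  {C}: scan cost=100, card=100
  {B}: scan cost=250, card=250
  {A}: scan cost=200, card=200
  {BC}: card=1000; try (C,hash)→1900, (B,nl_idx)→1900, (B,merge)→3150, (C,merge)→3300, (B,hash)→4200, (B,nl)→25100 …(+1); best=1900 via (C,hash)
  {AB}: card=10000; try (A,hash)→3700, (B,merge)→4250, (A,merge)→4300, (B,hash)→4400, (B,nl_idx)→11800, (A,nl_idx)→12250 …(+2); best=3700 via (A,hash)
  {ABC}: card=40000; try (A,hash)→6100, (A,merge)→14700, (C,hash)→15100, (A,nl_idx)→49900, (C,merge)→154500, (A,nl)→201900 …(+1); best=6100 via (A,hash)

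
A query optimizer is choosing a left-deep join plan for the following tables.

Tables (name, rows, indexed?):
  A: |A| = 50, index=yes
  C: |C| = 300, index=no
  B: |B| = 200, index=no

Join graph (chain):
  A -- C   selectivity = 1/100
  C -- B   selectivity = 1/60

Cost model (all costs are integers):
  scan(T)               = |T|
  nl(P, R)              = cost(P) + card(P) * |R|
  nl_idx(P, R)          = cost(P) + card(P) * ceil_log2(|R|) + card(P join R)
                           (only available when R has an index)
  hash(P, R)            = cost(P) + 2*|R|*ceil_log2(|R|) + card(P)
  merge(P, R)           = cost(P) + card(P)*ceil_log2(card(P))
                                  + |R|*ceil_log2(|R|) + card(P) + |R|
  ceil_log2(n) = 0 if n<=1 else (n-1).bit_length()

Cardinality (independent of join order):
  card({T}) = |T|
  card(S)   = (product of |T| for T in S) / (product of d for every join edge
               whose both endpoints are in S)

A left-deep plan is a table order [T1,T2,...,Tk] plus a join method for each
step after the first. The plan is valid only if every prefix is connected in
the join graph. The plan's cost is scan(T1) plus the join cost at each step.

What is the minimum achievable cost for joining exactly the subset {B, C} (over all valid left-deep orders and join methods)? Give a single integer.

Selinger DP over subsets of {B,C}:
  {C}: scan cost=300, card=300
  {B}: scan cost=200, card=200
  {BC}: card=1000; try (B,hash)→3800, (C,merge)→5000, (B,merge)→5100, (C,hash)→5800, (C,nl)→60200, (B,nl)→60300; best=3800 via (B,hash)

3800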